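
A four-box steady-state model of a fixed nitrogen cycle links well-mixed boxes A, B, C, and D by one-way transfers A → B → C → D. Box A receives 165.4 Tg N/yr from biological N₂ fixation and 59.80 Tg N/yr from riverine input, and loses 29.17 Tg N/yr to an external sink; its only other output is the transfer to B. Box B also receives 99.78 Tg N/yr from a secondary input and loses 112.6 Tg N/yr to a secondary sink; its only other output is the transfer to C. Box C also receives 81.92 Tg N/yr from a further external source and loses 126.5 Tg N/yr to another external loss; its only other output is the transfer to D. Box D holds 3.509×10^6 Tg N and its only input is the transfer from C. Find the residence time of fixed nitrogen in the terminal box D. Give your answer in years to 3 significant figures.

Box A: F(A→B) = (165.4 + 59.80) − 29.17 = 196.03 Tg N/yr.
Box B: F(B→C) = (196.03 + 99.78) − 112.6 = 183.21 Tg N/yr.
Box C: F(C→D) = (183.21 + 81.92) − 126.5 = 138.63 Tg N/yr.
Box D throughput = its input = 138.63 Tg N/yr; τ = 3.509×10^6 / 138.63 = 25310 yr.

25300 yr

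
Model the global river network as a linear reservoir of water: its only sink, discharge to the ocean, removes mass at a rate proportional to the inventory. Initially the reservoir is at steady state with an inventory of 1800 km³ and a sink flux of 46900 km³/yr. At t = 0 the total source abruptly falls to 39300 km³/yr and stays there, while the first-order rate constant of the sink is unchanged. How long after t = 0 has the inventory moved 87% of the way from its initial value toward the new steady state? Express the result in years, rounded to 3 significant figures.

τ = M₀/F₀ = 1800/46900 = 0.03838 yr.
The remaining gap fraction is e^(−t/τ); 87% covered ⇒ e^(−t/τ) = 0.130.
t = −τ ln(0.130) = 0.03838 × 2.040 = 0.07830 yr.

0.0783 yr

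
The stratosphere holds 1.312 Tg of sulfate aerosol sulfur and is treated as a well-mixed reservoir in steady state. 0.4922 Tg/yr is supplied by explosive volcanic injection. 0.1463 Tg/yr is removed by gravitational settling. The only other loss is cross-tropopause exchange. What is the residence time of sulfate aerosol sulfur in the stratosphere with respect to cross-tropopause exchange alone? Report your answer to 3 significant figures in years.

At steady state ΣF_in = ΣF_out.
ΣF_in = 0.49220 Tg/yr.
Cross-tropopause exchange flux = ΣF_in − (0.1463) = 0.49220 − 0.1463 = 0.3459 Tg/yr.
τ = M / F = 1.312 / 0.3459 = 3.793 yr.

3.79 yr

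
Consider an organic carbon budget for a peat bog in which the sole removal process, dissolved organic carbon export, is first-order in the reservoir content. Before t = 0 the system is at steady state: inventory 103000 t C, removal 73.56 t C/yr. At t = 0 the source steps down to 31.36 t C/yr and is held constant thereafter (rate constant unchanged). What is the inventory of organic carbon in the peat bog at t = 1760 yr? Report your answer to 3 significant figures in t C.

Residence time τ = M₀/F₀ = 1400 yr. The eventual steady state is M_∞ = M₀·(F₁/F₀) = 103000 × 31.36/73.56 = 43911 t C.
The anomaly ΔM(t) = M(t) − M_∞ decays as ΔM₀·e^(−t/τ) with ΔM₀ = 103000 − 43911 = 59090 t C.
At t = 1760 yr, e^(−t/τ) = e^(−1.257) = 0.2845, so ΔM = 16810 t C and M = 43911 + 16810 = 60723 t C.

60700 t C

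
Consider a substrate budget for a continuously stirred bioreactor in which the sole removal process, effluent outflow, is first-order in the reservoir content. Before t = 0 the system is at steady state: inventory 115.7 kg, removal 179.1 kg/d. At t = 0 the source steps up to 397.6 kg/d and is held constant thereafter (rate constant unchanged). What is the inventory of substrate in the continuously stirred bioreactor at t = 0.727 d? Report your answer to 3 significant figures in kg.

211 kg

Residence time τ = M₀/F₀ = 0.6460 d. The eventual steady state is M_∞ = M₀·(F₁/F₀) = 115.7 × 397.6/179.1 = 256.85 kg.
The anomaly ΔM(t) = M(t) − M_∞ decays as ΔM₀·e^(−t/τ) with ΔM₀ = 115.7 − 256.85 = −141.2 kg.
At t = 0.727 d, e^(−t/τ) = e^(−1.125) = 0.3245, so ΔM = −45.81 kg and M = 256.85 − 45.81 = 211.04 kg.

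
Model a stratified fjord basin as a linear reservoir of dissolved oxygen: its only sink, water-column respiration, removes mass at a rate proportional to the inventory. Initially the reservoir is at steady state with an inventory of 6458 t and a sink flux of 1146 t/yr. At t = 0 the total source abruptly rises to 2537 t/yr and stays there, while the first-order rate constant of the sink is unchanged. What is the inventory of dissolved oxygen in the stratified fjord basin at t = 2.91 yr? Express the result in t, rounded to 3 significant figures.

9620 t

τ = M₀/F₀ = 6458/1146 = 5.635 yr; rate constant k = 1/τ.
New steady state M_∞ = F₁/k = F₁·τ = 2537 × 5.635 = 14297 t.
M(t) = M_∞ + (M₀ − M_∞)·e^(−t/τ); t/τ = 2.91/5.635 = 0.5164, so e^(−t/τ) = 0.5967.
M(t) = 14297 − 7839 × 0.5967 = 9619.6 t.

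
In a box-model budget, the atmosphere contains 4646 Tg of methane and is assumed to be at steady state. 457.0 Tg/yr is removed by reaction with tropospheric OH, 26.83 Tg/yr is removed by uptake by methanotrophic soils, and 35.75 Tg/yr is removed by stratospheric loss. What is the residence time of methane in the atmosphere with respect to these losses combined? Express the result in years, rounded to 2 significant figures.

Total removal = 457.0 + 26.83 + 35.75 = 519.58 Tg/yr.
τ = M / ΣF_out = 4646 / 519.58 = 8.942 yr.

8.9 yr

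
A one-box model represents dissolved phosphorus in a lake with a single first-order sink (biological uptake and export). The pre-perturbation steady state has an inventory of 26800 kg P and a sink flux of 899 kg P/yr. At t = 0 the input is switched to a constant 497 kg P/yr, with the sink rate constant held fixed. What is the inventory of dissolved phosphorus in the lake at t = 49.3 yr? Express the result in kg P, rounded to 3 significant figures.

The sink rate constant is k = F₀/M₀ = 899/26800 = 0.03354 yr⁻¹.
Solving dM/dt = F₁ − kM with M(0) = M₀ gives M(t) = F₁/k + (M₀ − F₁/k)·e^(−kt).
F₁/k = 497/0.03354 = 14816 kg P; kt = 0.03354 × 49.3 = 1.654, e^(−kt) = 0.1913.
M(49.3) = 14816 + (26800 − 14816) × 0.1913 = 14816 + 2293 = 17109 kg P.

17100 kg P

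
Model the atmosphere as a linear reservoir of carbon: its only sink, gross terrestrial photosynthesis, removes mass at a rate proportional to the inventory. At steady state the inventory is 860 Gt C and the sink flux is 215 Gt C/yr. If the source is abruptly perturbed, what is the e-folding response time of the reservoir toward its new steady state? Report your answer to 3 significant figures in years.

4.00 yr

For a linear reservoir the response time equals the residence time τ = M/F.
τ = 860 / 215 = 4.000 yr.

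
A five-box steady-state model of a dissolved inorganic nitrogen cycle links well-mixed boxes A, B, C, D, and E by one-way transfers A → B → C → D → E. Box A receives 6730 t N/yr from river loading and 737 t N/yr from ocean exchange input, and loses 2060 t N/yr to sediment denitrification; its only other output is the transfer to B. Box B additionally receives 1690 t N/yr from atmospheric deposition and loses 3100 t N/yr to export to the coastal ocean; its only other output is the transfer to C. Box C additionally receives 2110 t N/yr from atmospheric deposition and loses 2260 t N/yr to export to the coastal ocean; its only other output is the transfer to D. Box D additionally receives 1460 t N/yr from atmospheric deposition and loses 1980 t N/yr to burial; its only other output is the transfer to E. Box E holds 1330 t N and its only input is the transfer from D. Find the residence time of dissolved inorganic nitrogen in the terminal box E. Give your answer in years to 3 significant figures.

Box A: F(A→B) = (6730 + 737) − 2060 = 5407.0 t N/yr.
Box B: F(B→C) = (5407.0 + 1690) − 3100 = 3997.0 t N/yr.
Box C: F(C→D) = (3997.0 + 2110) − 2260 = 3847.0 t N/yr.
Box D: F(D→E) = (3847.0 + 1460) − 1980 = 3327.0 t N/yr.
Box E throughput = its input = 3327.0 t N/yr; τ = 1330 / 3327.0 = 0.3998 yr.

0.400 yr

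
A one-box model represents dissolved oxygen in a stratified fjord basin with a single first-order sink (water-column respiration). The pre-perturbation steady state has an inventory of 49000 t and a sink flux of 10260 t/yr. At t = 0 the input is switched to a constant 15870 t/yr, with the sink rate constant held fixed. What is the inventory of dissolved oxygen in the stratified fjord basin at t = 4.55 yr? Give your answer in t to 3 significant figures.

65500 t

The sink rate constant is k = F₀/M₀ = 10260/49000 = 0.2094 yr⁻¹.
Solving dM/dt = F₁ − kM with M(0) = M₀ gives M(t) = F₁/k + (M₀ − F₁/k)·e^(−kt).
F₁/k = 15870/0.2094 = 75792 t; kt = 0.2094 × 4.55 = 0.9527, e^(−kt) = 0.3857.
M(4.55) = 75792 + (49000 − 75792) × 0.3857 = 75792 − 10330 = 65459 t.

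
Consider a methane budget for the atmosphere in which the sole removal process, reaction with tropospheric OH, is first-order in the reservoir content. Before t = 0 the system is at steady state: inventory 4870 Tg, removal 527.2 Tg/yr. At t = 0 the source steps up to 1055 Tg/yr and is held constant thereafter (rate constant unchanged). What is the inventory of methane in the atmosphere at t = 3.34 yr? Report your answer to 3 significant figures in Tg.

6350 Tg

Residence time τ = M₀/F₀ = 9.237 yr. The eventual steady state is M_∞ = M₀·(F₁/F₀) = 4870 × 1055/527.2 = 9745.5 Tg.
The anomaly ΔM(t) = M(t) − M_∞ decays as ΔM₀·e^(−t/τ) with ΔM₀ = 4870 − 9745.5 = −4876 Tg.
At t = 3.34 yr, e^(−t/τ) = e^(−0.3616) = 0.6966, so ΔM = −3396 Tg and M = 9745.5 − 3396 = 6349.3 Tg.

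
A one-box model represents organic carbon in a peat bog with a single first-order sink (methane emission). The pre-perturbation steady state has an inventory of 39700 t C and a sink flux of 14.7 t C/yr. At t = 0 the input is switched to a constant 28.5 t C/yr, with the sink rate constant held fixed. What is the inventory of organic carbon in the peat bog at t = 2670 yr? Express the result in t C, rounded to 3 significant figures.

τ = M₀/F₀ = 39700/14.7 = 2701 yr; rate constant k = 1/τ.
New steady state M_∞ = F₁/k = F₁·τ = 28.5 × 2701 = 76969 t C.
M(t) = M_∞ + (M₀ − M_∞)·e^(−t/τ); t/τ = 2670/2701 = 0.9886, so e^(−t/τ) = 0.3721.
M(t) = 76969 − 37270 × 0.3721 = 63102 t C.

63100 t C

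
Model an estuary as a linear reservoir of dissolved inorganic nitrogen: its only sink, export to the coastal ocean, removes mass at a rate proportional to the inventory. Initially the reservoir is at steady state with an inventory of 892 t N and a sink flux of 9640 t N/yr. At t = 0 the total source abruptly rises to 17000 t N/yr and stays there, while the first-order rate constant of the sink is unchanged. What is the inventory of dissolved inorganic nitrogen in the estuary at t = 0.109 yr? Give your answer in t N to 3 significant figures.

1360 t N

τ = M₀/F₀ = 892/9640 = 0.09253 yr; rate constant k = 1/τ.
New steady state M_∞ = F₁/k = F₁·τ = 17000 × 0.09253 = 1573.0 t N.
M(t) = M_∞ + (M₀ − M_∞)·e^(−t/τ); t/τ = 0.109/0.09253 = 1.178, so e^(−t/τ) = 0.3079.
M(t) = 1573.0 − 681.0 × 0.3079 = 1363.3 t N.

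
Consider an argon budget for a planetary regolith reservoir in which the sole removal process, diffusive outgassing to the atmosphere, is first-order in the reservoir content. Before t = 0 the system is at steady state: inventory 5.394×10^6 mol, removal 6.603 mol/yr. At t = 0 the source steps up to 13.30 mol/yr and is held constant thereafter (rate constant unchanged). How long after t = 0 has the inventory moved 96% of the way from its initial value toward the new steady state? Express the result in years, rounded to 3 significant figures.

τ = M₀/F₀ = 5.394×10^6/6.603 = 816900 yr.
The remaining gap fraction is e^(−t/τ); 96% covered ⇒ e^(−t/τ) = 0.0400.
t = −τ ln(0.0400) = 816900 × 3.219 = 2.630×10^6 yr.

2.63×10^6 yr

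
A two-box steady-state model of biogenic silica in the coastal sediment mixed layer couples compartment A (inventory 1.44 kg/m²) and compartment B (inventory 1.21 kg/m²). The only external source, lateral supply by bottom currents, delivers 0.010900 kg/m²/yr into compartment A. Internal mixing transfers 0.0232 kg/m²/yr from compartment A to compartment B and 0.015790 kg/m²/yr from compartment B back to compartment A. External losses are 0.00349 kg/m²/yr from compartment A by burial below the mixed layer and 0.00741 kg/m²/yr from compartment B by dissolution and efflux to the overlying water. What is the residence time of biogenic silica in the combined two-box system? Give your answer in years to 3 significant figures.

Treat the two boxes together as one reservoir: the mixing fluxes between them are internal recycling, so τ = ΣM / Σ(external losses).
M_total = 1.44 + 1.21 = 2.6500 kg/m².
ΣF_external_out = 0.00349 + 0.00741 = 0.010900 kg/m²/yr.
τ = M_total / ΣF_ext = 2.6500 / 0.010900 = 243.1 yr.

243 yr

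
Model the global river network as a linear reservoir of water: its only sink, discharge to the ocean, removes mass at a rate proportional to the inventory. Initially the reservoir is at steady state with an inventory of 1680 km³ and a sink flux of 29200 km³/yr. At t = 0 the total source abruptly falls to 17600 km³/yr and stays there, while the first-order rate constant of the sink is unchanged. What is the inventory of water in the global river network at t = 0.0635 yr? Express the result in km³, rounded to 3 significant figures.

1230 km³

Residence time τ = M₀/F₀ = 0.05753 yr. The eventual steady state is M_∞ = M₀·(F₁/F₀) = 1680 × 17600/29200 = 1012.6 km³.
The anomaly ΔM(t) = M(t) − M_∞ decays as ΔM₀·e^(−t/τ) with ΔM₀ = 1680 − 1012.6 = 667.4 km³.
At t = 0.0635 yr, e^(−t/τ) = e^(−1.104) = 0.3316, so ΔM = 221.3 km³ and M = 1012.6 + 221.3 = 1233.9 km³.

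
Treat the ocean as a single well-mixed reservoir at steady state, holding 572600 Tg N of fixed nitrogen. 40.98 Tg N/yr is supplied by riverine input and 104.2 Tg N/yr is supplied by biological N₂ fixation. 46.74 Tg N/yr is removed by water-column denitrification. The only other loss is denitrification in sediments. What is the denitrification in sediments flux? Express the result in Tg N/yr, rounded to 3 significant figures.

At steady state ΣF_in = ΣF_out.
ΣF_in = 40.98 + 104.2 = 145.18 Tg N/yr.
Denitrification in sediments flux = ΣF_in − (46.74) = 145.18 − 46.74 = 98.44 Tg N/yr.

98.4 Tg N/yr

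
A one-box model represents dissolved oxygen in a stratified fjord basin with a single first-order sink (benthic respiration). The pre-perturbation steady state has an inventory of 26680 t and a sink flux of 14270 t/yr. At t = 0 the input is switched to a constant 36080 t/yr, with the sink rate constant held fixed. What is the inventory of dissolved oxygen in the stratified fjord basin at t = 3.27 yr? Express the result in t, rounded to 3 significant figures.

Residence time τ = M₀/F₀ = 1.870 yr. The eventual steady state is M_∞ = M₀·(F₁/F₀) = 26680 × 36080/14270 = 67457 t.
The anomaly ΔM(t) = M(t) − M_∞ decays as ΔM₀·e^(−t/τ) with ΔM₀ = 26680 − 67457 = −40780 t.
At t = 3.27 yr, e^(−t/τ) = e^(−1.749) = 0.1740, so ΔM = −7093 t and M = 67457 − 7093 = 60364 t.

60400 t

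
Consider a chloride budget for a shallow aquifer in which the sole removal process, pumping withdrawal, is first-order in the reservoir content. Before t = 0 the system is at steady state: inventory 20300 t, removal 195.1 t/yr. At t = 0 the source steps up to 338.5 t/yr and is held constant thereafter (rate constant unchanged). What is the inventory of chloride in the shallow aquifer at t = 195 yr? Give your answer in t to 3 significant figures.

Residence time τ = M₀/F₀ = 104.0 yr. The eventual steady state is M_∞ = M₀·(F₁/F₀) = 20300 × 338.5/195.1 = 35221 t.
The anomaly ΔM(t) = M(t) − M_∞ decays as ΔM₀·e^(−t/τ) with ΔM₀ = 20300 − 35221 = −14920 t.
At t = 195 yr, e^(−t/τ) = e^(−1.874) = 0.1535, so ΔM = −2290 t and M = 35221 − 2290 = 32930 t.

32900 t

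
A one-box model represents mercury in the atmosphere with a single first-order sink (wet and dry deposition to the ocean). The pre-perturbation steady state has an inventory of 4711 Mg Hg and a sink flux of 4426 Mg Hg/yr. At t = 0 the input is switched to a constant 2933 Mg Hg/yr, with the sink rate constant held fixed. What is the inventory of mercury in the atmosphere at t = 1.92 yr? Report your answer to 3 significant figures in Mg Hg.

3380 Mg Hg

The sink rate constant is k = F₀/M₀ = 4426/4711 = 0.9395 yr⁻¹.
Solving dM/dt = F₁ − kM with M(0) = M₀ gives M(t) = F₁/k + (M₀ − F₁/k)·e^(−kt).
F₁/k = 2933/0.9395 = 3121.9 Mg Hg; kt = 0.9395 × 1.92 = 1.804, e^(−kt) = 0.1647.
M(1.92) = 3121.9 + (4711 − 3121.9) × 0.1647 = 3121.9 + 261.7 = 3383.5 Mg Hg.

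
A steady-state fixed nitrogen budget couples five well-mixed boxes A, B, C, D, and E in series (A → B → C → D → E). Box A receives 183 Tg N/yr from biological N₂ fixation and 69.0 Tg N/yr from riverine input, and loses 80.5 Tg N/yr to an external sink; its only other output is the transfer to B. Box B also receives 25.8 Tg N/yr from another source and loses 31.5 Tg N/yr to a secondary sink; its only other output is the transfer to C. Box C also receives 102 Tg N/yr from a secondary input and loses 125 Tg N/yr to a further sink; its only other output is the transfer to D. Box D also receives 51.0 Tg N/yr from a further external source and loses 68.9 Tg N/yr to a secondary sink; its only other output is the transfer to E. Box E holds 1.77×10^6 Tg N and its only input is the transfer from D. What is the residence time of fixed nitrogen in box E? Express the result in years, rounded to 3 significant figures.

14200 yr

Box A: F(A→B) = (183 + 69.0) − 80.5 = 171.50 Tg N/yr.
Box B: F(B→C) = (171.50 + 25.8) − 31.5 = 165.80 Tg N/yr.
Box C: F(C→D) = (165.80 + 102) − 125 = 142.80 Tg N/yr.
Box D: F(D→E) = (142.80 + 51.0) − 68.9 = 124.90 Tg N/yr.
Box E throughput = its input = 124.90 Tg N/yr; τ = 1.77×10^6 / 124.90 = 14170 yr.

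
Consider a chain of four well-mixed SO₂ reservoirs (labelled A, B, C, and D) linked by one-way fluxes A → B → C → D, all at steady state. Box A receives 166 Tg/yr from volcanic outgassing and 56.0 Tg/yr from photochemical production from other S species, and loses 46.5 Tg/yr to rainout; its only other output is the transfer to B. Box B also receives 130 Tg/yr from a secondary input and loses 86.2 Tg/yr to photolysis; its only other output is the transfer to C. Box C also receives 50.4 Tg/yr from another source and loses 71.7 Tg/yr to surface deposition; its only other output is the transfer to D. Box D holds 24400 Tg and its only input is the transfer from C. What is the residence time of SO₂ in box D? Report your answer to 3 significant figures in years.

Box A: F(A→B) = (166 + 56.0) − 46.5 = 175.50 Tg/yr.
Box B: F(B→C) = (175.50 + 130) − 86.2 = 219.30 Tg/yr.
Box C: F(C→D) = (219.30 + 50.4) − 71.7 = 198.00 Tg/yr.
Box D throughput = its input = 198.00 Tg/yr; τ = 24400 / 198.00 = 123.2 yr.

123 yr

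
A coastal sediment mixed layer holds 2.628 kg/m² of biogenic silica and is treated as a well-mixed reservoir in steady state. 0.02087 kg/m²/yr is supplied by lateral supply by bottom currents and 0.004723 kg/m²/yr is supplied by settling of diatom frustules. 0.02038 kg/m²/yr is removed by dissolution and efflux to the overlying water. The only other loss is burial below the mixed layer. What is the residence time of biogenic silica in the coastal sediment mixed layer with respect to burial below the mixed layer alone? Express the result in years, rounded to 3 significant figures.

At steady state ΣF_in = ΣF_out.
ΣF_in = 0.02087 + 0.004723 = 0.025593 kg/m²/yr.
Burial below the mixed layer flux = ΣF_in − (0.02038) = 0.025593 − 0.02038 = 0.005213 kg/m²/yr.
τ = M / F = 2.628 / 0.005213 = 504.1 yr.

504 yr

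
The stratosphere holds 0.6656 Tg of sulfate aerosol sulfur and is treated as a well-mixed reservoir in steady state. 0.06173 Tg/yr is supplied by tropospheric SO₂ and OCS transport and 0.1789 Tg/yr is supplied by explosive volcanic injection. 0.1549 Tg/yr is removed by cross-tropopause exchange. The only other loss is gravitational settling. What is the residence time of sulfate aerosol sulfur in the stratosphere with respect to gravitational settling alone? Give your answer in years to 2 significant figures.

At steady state ΣF_in = ΣF_out.
ΣF_in = 0.06173 + 0.1789 = 0.24063 Tg/yr.
Gravitational settling flux = ΣF_in − (0.1549) = 0.24063 − 0.1549 = 0.08573 Tg/yr.
τ = M / F = 0.6656 / 0.08573 = 7.764 yr.

7.8 yr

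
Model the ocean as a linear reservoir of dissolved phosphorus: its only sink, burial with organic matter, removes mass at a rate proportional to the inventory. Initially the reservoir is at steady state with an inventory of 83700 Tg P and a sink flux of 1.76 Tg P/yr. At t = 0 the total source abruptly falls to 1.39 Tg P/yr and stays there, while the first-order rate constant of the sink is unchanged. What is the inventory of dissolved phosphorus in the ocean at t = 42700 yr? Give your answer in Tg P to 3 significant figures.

73300 Tg P

Residence time τ = M₀/F₀ = 47560 yr. The eventual steady state is M_∞ = M₀·(F₁/F₀) = 83700 × 1.39/1.76 = 66104 Tg P.
The anomaly ΔM(t) = M(t) − M_∞ decays as ΔM₀·e^(−t/τ) with ΔM₀ = 83700 − 66104 = 17600 Tg P.
At t = 42700 yr, e^(−t/τ) = e^(−0.8979) = 0.4074, so ΔM = 7169 Tg P and M = 66104 + 7169 = 73273 Tg P.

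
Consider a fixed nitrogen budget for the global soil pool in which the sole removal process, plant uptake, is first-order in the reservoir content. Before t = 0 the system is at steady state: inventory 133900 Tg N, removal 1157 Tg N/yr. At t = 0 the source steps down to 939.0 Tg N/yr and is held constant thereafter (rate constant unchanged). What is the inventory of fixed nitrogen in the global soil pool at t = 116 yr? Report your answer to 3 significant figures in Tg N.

Residence time τ = M₀/F₀ = 115.7 yr. The eventual steady state is M_∞ = M₀·(F₁/F₀) = 133900 × 939.0/1157 = 108670 Tg N.
The anomaly ΔM(t) = M(t) − M_∞ decays as ΔM₀·e^(−t/τ) with ΔM₀ = 133900 − 108670 = 25230 Tg N.
At t = 116 yr, e^(−t/τ) = e^(−1.002) = 0.3670, so ΔM = 9260 Tg N and M = 108670 + 9260 = 117930 Tg N.

118000 Tg N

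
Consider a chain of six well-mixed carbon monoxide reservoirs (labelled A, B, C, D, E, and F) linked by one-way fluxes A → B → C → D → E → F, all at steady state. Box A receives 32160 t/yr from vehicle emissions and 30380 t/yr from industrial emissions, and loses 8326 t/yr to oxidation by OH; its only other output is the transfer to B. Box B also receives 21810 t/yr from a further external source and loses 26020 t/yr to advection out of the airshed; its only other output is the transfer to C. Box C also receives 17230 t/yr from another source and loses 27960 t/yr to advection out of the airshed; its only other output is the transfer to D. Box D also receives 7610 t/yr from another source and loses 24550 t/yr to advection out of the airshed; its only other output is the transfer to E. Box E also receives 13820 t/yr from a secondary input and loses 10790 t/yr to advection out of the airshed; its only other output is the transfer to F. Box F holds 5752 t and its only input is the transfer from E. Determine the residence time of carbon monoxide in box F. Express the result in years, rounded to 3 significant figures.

Box A: F(A→B) = (32160 + 30380) − 8326 = 54214 t/yr.
Box B: F(B→C) = (54214 + 21810) − 26020 = 50004 t/yr.
Box C: F(C→D) = (50004 + 17230) − 27960 = 39274 t/yr.
Box D: F(D→E) = (39274 + 7610) − 24550 = 22334 t/yr.
Box E: F(E→F) = (22334 + 13820) − 10790 = 25364 t/yr.
Box F throughput = its input = 25364 t/yr; τ = 5752 / 25364 = 0.2268 yr.

0.227 yr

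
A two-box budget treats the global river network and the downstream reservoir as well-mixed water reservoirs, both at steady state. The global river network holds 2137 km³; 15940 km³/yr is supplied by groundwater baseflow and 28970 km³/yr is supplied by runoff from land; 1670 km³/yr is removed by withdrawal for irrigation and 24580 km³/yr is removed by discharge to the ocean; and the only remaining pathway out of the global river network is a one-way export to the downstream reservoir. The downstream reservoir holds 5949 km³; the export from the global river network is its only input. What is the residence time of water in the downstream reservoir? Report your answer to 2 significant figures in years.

Balance the global river network: ΣF_in = 15940 + 28970 = 44910 km³/yr.
Export to the downstream reservoir = ΣF_in − (1670 + 24580) = 18660 km³/yr.
At steady state the output of the downstream reservoir equals its input, 18660 km³/yr.
τ = M / F = 5949 / 18660 = 0.3188 yr.

0.32 yr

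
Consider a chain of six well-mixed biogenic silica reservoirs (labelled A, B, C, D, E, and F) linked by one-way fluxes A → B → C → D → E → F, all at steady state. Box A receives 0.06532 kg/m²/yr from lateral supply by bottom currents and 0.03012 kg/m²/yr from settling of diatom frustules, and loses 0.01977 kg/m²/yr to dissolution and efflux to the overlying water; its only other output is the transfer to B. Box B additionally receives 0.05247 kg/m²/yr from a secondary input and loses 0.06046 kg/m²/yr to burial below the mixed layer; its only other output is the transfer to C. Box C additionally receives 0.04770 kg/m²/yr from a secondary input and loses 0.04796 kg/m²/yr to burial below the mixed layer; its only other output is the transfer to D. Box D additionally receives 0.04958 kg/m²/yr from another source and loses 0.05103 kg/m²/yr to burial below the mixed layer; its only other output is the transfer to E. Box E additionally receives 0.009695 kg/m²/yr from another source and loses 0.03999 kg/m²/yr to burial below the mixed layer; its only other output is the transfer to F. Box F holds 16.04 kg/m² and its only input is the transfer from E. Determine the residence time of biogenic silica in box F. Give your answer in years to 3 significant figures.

450 yr

Box A: F(A→B) = (0.06532 + 0.03012) − 0.01977 = 0.075670 kg/m²/yr.
Box B: F(B→C) = (0.075670 + 0.05247) − 0.06046 = 0.067680 kg/m²/yr.
Box C: F(C→D) = (0.067680 + 0.04770) − 0.04796 = 0.067420 kg/m²/yr.
Box D: F(D→E) = (0.067420 + 0.04958) − 0.05103 = 0.065970 kg/m²/yr.
Box E: F(E→F) = (0.065970 + 0.009695) − 0.03999 = 0.035675 kg/m²/yr.
Box F throughput = its input = 0.035675 kg/m²/yr; τ = 16.04 / 0.035675 = 449.6 yr.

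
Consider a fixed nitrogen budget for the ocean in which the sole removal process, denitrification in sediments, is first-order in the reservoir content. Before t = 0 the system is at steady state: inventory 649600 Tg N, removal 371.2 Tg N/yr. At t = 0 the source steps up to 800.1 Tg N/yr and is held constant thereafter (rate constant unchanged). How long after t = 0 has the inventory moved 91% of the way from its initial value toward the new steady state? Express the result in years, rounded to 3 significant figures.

4210 yr

τ = M₀/F₀ = 649600/371.2 = 1750 yr.
The remaining gap fraction is e^(−t/τ); 91% covered ⇒ e^(−t/τ) = 0.0900.
t = −τ ln(0.0900) = 1750 × 2.408 = 4214 yr.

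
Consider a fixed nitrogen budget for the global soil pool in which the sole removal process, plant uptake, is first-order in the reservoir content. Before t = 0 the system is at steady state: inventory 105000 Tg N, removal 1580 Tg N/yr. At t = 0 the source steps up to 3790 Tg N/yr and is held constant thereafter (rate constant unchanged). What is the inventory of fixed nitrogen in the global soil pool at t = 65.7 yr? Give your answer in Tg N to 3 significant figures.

Residence time τ = M₀/F₀ = 66.46 yr. The eventual steady state is M_∞ = M₀·(F₁/F₀) = 105000 × 3790/1580 = 251870 Tg N.
The anomaly ΔM(t) = M(t) − M_∞ decays as ΔM₀·e^(−t/τ) with ΔM₀ = 105000 − 251870 = −146900 Tg N.
At t = 65.7 yr, e^(−t/τ) = e^(−0.9886) = 0.3721, so ΔM = −54650 Tg N and M = 251870 − 54650 = 197220 Tg N.

197000 Tg N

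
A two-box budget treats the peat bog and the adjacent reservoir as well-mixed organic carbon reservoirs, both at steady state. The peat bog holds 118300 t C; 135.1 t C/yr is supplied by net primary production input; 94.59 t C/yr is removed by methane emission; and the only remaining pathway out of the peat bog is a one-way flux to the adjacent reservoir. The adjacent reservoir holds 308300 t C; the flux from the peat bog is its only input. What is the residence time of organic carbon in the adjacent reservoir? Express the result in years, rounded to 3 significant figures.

7610 yr

Balance the peat bog: ΣF_in = 135.10 t C/yr.
Flux to the adjacent reservoir = ΣF_in − (94.59) = 40.510 t C/yr.
At steady state the output of the adjacent reservoir equals its input, 40.510 t C/yr.
τ = M / F = 308300 / 40.510 = 7610 yr.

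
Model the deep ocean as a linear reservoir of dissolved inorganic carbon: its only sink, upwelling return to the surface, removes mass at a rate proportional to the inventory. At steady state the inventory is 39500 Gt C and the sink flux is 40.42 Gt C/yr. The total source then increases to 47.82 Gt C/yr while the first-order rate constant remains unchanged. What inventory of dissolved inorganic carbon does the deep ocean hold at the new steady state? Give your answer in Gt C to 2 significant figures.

Rate constant k = F/M = 40.42 / 39500 = 0.001023 yr⁻¹.
At the new steady state, source = k·M_new ⇒ M_new = 47.82 / 0.001023 = 46730 Gt C.
(Equivalently M_new = M × F_new/F_old = 39500 × 47.82/40.42.)

47000 Gt C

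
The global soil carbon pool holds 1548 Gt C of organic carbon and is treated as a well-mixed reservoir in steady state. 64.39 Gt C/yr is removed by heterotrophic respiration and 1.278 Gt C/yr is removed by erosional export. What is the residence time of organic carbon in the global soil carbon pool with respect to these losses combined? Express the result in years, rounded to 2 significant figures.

24 yr

Total removal = 64.39 + 1.278 = 65.668 Gt C/yr.
τ = M / ΣF_out = 1548 / 65.668 = 23.57 yr.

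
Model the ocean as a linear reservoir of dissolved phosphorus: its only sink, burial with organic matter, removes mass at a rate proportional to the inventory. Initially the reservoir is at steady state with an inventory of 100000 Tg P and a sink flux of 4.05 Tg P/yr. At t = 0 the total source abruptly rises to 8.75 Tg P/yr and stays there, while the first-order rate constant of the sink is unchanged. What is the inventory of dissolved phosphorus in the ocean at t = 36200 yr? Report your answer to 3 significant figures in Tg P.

189000 Tg P

Residence time τ = M₀/F₀ = 24690 yr. The eventual steady state is M_∞ = M₀·(F₁/F₀) = 100000 × 8.75/4.05 = 216050 Tg P.
The anomaly ΔM(t) = M(t) − M_∞ decays as ΔM₀·e^(−t/τ) with ΔM₀ = 100000 − 216050 = −116000 Tg P.
At t = 36200 yr, e^(−t/τ) = e^(−1.466) = 0.2308, so ΔM = −26790 Tg P and M = 216050 − 26790 = 189260 Tg P.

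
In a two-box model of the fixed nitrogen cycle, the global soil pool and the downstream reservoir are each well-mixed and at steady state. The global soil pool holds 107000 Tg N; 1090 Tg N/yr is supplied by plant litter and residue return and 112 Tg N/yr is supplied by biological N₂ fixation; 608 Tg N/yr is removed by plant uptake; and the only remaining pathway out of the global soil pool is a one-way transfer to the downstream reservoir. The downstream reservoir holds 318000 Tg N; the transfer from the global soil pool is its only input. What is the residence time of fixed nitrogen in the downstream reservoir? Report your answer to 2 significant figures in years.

Balance the global soil pool: ΣF_in = 1090 + 112 = 1202.0 Tg N/yr.
Transfer to the downstream reservoir = ΣF_in − (608) = 594.00 Tg N/yr.
At steady state the output of the downstream reservoir equals its input, 594.00 Tg N/yr.
τ = M / F = 318000 / 594.00 = 535.4 yr.

540 yr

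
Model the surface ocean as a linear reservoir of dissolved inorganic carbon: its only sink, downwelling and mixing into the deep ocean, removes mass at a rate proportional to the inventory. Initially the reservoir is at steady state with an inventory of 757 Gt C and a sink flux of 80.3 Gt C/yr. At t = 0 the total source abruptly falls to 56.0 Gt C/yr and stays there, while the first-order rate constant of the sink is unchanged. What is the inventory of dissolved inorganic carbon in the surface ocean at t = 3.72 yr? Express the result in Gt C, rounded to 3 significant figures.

682 Gt C

τ = M₀/F₀ = 757/80.3 = 9.427 yr; rate constant k = 1/τ.
New steady state M_∞ = F₁/k = F₁·τ = 56.0 × 9.427 = 527.92 Gt C.
M(t) = M_∞ + (M₀ − M_∞)·e^(−t/τ); t/τ = 3.72/9.427 = 0.3946, so e^(−t/τ) = 0.6739.
M(t) = 527.92 + 229.1 × 0.6739 = 682.31 Gt C.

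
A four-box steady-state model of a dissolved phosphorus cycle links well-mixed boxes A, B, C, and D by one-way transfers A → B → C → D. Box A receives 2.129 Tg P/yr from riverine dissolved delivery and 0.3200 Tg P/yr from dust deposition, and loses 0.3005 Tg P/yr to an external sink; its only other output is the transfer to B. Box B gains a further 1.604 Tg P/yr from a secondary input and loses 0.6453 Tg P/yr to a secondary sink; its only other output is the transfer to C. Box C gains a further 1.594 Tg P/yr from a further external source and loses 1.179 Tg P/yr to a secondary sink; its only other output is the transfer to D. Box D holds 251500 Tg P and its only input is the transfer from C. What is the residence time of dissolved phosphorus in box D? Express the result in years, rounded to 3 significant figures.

71400 yr

Box A: F(A→B) = (2.129 + 0.3200) − 0.3005 = 2.1485 Tg P/yr.
Box B: F(B→C) = (2.1485 + 1.604) − 0.6453 = 3.1072 Tg P/yr.
Box C: F(C→D) = (3.1072 + 1.594) − 1.179 = 3.5222 Tg P/yr.
Box D throughput = its input = 3.5222 Tg P/yr; τ = 251500 / 3.5222 = 71400 yr.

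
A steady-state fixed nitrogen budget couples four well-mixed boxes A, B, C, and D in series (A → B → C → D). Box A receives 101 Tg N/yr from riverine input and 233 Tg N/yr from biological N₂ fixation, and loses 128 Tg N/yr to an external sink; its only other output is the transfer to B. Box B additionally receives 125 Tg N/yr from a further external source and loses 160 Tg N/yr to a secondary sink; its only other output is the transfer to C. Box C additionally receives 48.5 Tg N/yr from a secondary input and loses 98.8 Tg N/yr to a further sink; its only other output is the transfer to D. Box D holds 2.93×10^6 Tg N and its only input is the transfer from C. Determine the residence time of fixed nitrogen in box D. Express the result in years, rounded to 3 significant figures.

Box A: F(A→B) = (101 + 233) − 128 = 206.00 Tg N/yr.
Box B: F(B→C) = (206.00 + 125) − 160 = 171.00 Tg N/yr.
Box C: F(C→D) = (171.00 + 48.5) − 98.8 = 120.70 Tg N/yr.
Box D throughput = its input = 120.70 Tg N/yr; τ = 2.93×10^6 / 120.70 = 24280 yr.

24300 yr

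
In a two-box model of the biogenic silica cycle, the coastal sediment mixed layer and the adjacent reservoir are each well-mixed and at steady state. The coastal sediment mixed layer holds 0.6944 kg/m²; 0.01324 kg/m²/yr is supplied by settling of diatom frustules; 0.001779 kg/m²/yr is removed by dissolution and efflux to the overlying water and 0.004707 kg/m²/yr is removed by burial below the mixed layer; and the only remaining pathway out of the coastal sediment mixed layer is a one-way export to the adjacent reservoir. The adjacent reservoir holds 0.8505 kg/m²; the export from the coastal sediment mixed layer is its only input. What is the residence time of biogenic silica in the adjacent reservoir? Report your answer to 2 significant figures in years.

130 yr

Balance the coastal sediment mixed layer: ΣF_in = 0.013240 kg/m²/yr.
Export to the adjacent reservoir = ΣF_in − (0.001779 + 0.004707) = 0.0067540 kg/m²/yr.
At steady state the output of the adjacent reservoir equals its input, 0.0067540 kg/m²/yr.
τ = M / F = 0.8505 / 0.0067540 = 125.9 yr.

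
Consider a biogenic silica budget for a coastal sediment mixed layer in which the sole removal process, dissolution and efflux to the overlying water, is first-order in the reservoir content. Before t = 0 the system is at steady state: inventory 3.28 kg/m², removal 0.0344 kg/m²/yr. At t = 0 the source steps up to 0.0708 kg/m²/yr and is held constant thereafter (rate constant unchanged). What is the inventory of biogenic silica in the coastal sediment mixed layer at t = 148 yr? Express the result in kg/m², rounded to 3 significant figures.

Residence time τ = M₀/F₀ = 95.35 yr. The eventual steady state is M_∞ = M₀·(F₁/F₀) = 3.28 × 0.0708/0.0344 = 6.7507 kg/m².
The anomaly ΔM(t) = M(t) − M_∞ decays as ΔM₀·e^(−t/τ) with ΔM₀ = 3.28 − 6.7507 = −3.471 kg/m².
At t = 148 yr, e^(−t/τ) = e^(−1.552) = 0.2118, so ΔM = −0.7350 kg/m² and M = 6.7507 − 0.7350 = 6.0157 kg/m².

6.02 kg/m²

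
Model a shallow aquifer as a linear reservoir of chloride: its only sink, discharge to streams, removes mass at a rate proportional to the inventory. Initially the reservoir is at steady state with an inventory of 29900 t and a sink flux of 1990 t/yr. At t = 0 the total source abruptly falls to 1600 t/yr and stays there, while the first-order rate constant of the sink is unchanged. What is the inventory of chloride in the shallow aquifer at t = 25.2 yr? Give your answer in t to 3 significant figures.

25100 t

τ = M₀/F₀ = 29900/1990 = 15.03 yr; rate constant k = 1/τ.
New steady state M_∞ = F₁/k = F₁·τ = 1600 × 15.03 = 24040 t.
M(t) = M_∞ + (M₀ − M_∞)·e^(−t/τ); t/τ = 25.2/15.03 = 1.677, so e^(−t/τ) = 0.1869.
M(t) = 24040 + 5860 × 0.1869 = 25135 t.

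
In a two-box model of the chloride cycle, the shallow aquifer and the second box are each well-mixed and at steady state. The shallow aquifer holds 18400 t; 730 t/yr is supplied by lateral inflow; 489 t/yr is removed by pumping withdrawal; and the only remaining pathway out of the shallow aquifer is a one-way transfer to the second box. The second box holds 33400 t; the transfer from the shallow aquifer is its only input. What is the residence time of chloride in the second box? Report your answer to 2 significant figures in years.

Balance the shallow aquifer: ΣF_in = 730.00 t/yr.
Transfer to the second box = ΣF_in − (489) = 241.00 t/yr.
At steady state the output of the second box equals its input, 241.00 t/yr.
τ = M / F = 33400 / 241.00 = 138.6 yr.

140 yr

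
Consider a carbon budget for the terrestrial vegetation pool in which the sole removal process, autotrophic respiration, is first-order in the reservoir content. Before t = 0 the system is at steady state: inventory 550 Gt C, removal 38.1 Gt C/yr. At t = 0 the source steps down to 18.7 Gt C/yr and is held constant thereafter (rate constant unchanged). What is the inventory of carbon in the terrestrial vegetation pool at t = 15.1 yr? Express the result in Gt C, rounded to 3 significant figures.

368 Gt C

Residence time τ = M₀/F₀ = 14.44 yr. The eventual steady state is M_∞ = M₀·(F₁/F₀) = 550 × 18.7/38.1 = 269.95 Gt C.
The anomaly ΔM(t) = M(t) − M_∞ decays as ΔM₀·e^(−t/τ) with ΔM₀ = 550 − 269.95 = 280.1 Gt C.
At t = 15.1 yr, e^(−t/τ) = e^(−1.046) = 0.3513, so ΔM = 98.39 Gt C and M = 269.95 + 98.39 = 368.34 Gt C.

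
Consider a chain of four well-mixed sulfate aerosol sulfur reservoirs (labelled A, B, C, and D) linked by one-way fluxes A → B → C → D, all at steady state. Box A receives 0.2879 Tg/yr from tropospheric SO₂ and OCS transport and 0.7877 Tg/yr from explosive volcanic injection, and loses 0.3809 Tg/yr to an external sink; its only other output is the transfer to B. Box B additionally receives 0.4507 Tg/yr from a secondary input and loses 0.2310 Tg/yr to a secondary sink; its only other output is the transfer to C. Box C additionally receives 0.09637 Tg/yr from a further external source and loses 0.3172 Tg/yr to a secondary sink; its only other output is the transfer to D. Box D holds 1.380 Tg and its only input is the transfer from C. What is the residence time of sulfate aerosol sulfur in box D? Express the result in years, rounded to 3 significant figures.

Box A: F(A→B) = (0.2879 + 0.7877) − 0.3809 = 0.69470 Tg/yr.
Box B: F(B→C) = (0.69470 + 0.4507) − 0.2310 = 0.91440 Tg/yr.
Box C: F(C→D) = (0.91440 + 0.09637) − 0.3172 = 0.69357 Tg/yr.
Box D throughput = its input = 0.69357 Tg/yr; τ = 1.380 / 0.69357 = 1.990 yr.

1.99 yr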